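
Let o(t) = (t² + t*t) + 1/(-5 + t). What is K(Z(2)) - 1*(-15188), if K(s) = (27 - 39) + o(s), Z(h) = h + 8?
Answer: 76881/5 ≈ 15376.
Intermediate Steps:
o(t) = 1/(-5 + t) + 2*t² (o(t) = (t² + t²) + 1/(-5 + t) = 2*t² + 1/(-5 + t) = 1/(-5 + t) + 2*t²)
Z(h) = 8 + h
K(s) = -12 + (1 - 10*s² + 2*s³)/(-5 + s) (K(s) = (27 - 39) + (1 - 10*s² + 2*s³)/(-5 + s) = -12 + (1 - 10*s² + 2*s³)/(-5 + s))
K(Z(2)) - 1*(-15188) = (61 - 12*(8 + 2) - 10*(8 + 2)² + 2*(8 + 2)³)/(-5 + (8 + 2)) - 1*(-15188) = (61 - 12*10 - 10*10² + 2*10³)/(-5 + 10) + 15188 = (61 - 120 - 10*100 + 2*1000)/5 + 15188 = (61 - 120 - 1000 + 2000)/5 + 15188 = (⅕)*941 + 15188 = 941/5 + 15188 = 76881/5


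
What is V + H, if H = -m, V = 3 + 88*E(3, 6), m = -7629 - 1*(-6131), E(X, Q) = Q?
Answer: 2029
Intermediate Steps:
m = -1498 (m = -7629 + 6131 = -1498)
V = 531 (V = 3 + 88*6 = 3 + 528 = 531)
H = 1498 (H = -1*(-1498) = 1498)
V + H = 531 + 1498 = 2029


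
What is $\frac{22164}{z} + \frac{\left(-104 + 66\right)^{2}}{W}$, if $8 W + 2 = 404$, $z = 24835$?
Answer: $\frac{147901924}{4991835} \approx 29.629$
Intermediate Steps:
$W = \frac{201}{4}$ ($W = - \frac{1}{4} + \frac{1}{8} \cdot 404 = - \frac{1}{4} + \frac{101}{2} = \frac{201}{4} \approx 50.25$)
$\frac{22164}{z} + \frac{\left(-104 + 66\right)^{2}}{W} = \frac{22164}{24835} + \frac{\left(-104 + 66\right)^{2}}{\frac{201}{4}} = 22164 \cdot \frac{1}{24835} + \left(-38\right)^{2} \cdot \frac{4}{201} = \frac{22164}{24835} + 1444 \cdot \frac{4}{201} = \frac{22164}{24835} + \frac{5776}{201} = \frac{147901924}{4991835}$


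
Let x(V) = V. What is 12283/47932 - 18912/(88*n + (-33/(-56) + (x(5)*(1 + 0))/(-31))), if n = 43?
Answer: -1492970164163/314902071844 ≈ -4.7411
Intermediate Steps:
12283/47932 - 18912/(88*n + (-33/(-56) + (x(5)*(1 + 0))/(-31))) = 12283/47932 - 18912/(88*43 + (-33/(-56) + (5*(1 + 0))/(-31))) = 12283*(1/47932) - 18912/(3784 + (-33*(-1/56) + (5*1)*(-1/31))) = 12283/47932 - 18912/(3784 + (33/56 + 5*(-1/31))) = 12283/47932 - 18912/(3784 + (33/56 - 5/31)) = 12283/47932 - 18912/(3784 + 743/1736) = 12283/47932 - 18912/6569767/1736 = 12283/47932 - 18912*1736/6569767 = 12283/47932 - 32831232/6569767 = -1492970164163/314902071844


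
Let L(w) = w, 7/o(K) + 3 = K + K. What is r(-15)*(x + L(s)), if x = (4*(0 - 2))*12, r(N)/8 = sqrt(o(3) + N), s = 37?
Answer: -472*I*sqrt(114)/3 ≈ -1679.9*I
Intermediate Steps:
o(K) = 7/(-3 + 2*K) (o(K) = 7/(-3 + (K + K)) = 7/(-3 + 2*K))
r(N) = 8*sqrt(7/3 + N) (r(N) = 8*sqrt(7/(-3 + 2*3) + N) = 8*sqrt(7/(-3 + 6) + N) = 8*sqrt(7/3 + N))
x = -96 (x = (4*(-2))*12 = -8*12 = -96)
r(-15)*(x + L(s)) = (8*sqrt(21 + 9*(-15))/3)*(-96 + 37) = (8*sqrt(21 - 135)/3)*(-59) = (8*sqrt(-114)/3)*(-59) = (8*(I*sqrt(114))/3)*(-59) = (8*I*sqrt(114)/3)*(-59) = -472*I*sqrt(114)/3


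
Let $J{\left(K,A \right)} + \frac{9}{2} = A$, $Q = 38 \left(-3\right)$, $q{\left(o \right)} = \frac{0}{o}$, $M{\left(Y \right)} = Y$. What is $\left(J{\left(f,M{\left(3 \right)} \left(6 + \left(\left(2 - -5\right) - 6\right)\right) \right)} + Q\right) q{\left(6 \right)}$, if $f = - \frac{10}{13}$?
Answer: $0$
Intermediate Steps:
$q{\left(o \right)} = 0$
$f = - \frac{10}{13}$ ($f = \left(-10\right) \frac{1}{13} = - \frac{10}{13} \approx -0.76923$)
$Q = -114$
$J{\left(K,A \right)} = - \frac{9}{2} + A$
$\left(J{\left(f,M{\left(3 \right)} \left(6 + \left(\left(2 - -5\right) - 6\right)\right) \right)} + Q\right) q{\left(6 \right)} = \left(\left(- \frac{9}{2} + 3 \left(6 + \left(\left(2 - -5\right) - 6\right)\right)\right) - 114\right) 0 = \left(\left(- \frac{9}{2} + 3 \left(6 + \left(\left(2 + 5\right) - 6\right)\right)\right) - 114\right) 0 = \left(\left(- \frac{9}{2} + 3 \left(6 + \left(7 - 6\right)\right)\right) - 114\right) 0 = \left(\left(- \frac{9}{2} + 3 \left(6 + 1\right)\right) - 114\right) 0 = \left(\left(- \frac{9}{2} + 3 \cdot 7\right) - 114\right) 0 = \left(\left(- \frac{9}{2} + 21\right) - 114\right) 0 = \left(\frac{33}{2} - 114\right) 0 = \left(- \frac{195}{2}\right) 0 = 0$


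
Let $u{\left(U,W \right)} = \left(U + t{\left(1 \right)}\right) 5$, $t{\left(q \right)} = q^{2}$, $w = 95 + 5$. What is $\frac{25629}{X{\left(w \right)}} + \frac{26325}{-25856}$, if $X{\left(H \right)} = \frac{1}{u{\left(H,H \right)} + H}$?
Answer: $\frac{400911345195}{25856} \approx 1.5506 \cdot 10^{7}$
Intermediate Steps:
$w = 100$
$u{\left(U,W \right)} = 5 + 5 U$ ($u{\left(U,W \right)} = \left(U + 1^{2}\right) 5 = \left(U + 1\right) 5 = \left(1 + U\right) 5 = 5 + 5 U$)
$X{\left(H \right)} = \frac{1}{5 + 6 H}$ ($X{\left(H \right)} = \frac{1}{\left(5 + 5 H\right) + H} = \frac{1}{5 + 6 H}$)
$\frac{25629}{X{\left(w \right)}} + \frac{26325}{-25856} = \frac{25629}{\frac{1}{5 + 6 \cdot 100}} + \frac{26325}{-25856} = \frac{25629}{\frac{1}{5 + 600}} + 26325 \left(- \frac{1}{25856}\right) = \frac{25629}{\frac{1}{605}} - \frac{26325}{25856} = 25629 \frac{1}{\frac{1}{605}} - \frac{26325}{25856} = 25629 \cdot 605 - \frac{26325}{25856} = 15505545 - \frac{26325}{25856} = \frac{400911345195}{25856}$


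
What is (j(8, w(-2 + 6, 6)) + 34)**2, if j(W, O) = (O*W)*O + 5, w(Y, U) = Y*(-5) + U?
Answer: 2582449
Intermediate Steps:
w(Y, U) = U - 5*Y (w(Y, U) = -5*Y + U = U - 5*Y)
j(W, O) = 5 + W*O**2 (j(W, O) = W*O**2 + 5 = 5 + W*O**2)
(j(8, w(-2 + 6, 6)) + 34)**2 = ((5 + 8*(6 - 5*(-2 + 6))**2) + 34)**2 = ((5 + 8*(6 - 5*4)**2) + 34)**2 = ((5 + 8*(6 - 20)**2) + 34)**2 = ((5 + 8*(-14)**2) + 34)**2 = ((5 + 8*196) + 34)**2 = ((5 + 1568) + 34)**2 = (1573 + 34)**2 = 1607**2 = 2582449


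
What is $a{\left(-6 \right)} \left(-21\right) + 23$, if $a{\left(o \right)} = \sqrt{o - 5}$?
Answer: $23 - 21 i \sqrt{11} \approx 23.0 - 69.649 i$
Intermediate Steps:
$a{\left(o \right)} = \sqrt{-5 + o}$
$a{\left(-6 \right)} \left(-21\right) + 23 = \sqrt{-5 - 6} \left(-21\right) + 23 = \sqrt{-11} \left(-21\right) + 23 = i \sqrt{11} \left(-21\right) + 23 = - 21 i \sqrt{11} + 23 = 23 - 21 i \sqrt{11}$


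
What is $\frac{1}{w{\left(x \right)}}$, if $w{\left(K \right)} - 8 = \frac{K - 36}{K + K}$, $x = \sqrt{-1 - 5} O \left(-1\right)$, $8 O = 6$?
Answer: $\frac{34}{673} + \frac{16 i \sqrt{6}}{673} \approx 0.05052 + 0.058235 i$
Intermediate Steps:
$O = \frac{3}{4}$ ($O = \frac{1}{8} \cdot 6 = \frac{3}{4} \approx 0.75$)
$x = - \frac{3 i \sqrt{6}}{4}$ ($x = \sqrt{-1 - 5} \cdot \frac{3}{4} \left(-1\right) = \sqrt{-6} \cdot \frac{3}{4} \left(-1\right) = i \sqrt{6} \cdot \frac{3}{4} \left(-1\right) = \frac{3 i \sqrt{6}}{4} \left(-1\right) = - \frac{3 i \sqrt{6}}{4} \approx - 1.8371 i$)
$w{\left(K \right)} = 8 + \frac{-36 + K}{2 K}$ ($w{\left(K \right)} = 8 + \frac{K - 36}{K + K} = 8 + \frac{-36 + K}{2 K}$)
$\frac{1}{w{\left(x \right)}} = \frac{1}{\frac{17}{2} - \frac{18}{\left(- \frac{3}{4}\right) i \sqrt{6}}} = \frac{1}{\frac{17}{2} - 18 \frac{2 i \sqrt{6}}{9}} = \frac{1}{\frac{17}{2} - 4 i \sqrt{6}}$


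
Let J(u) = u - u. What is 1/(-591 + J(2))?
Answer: -1/591 ≈ -0.0016920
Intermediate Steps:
J(u) = 0
1/(-591 + J(2)) = 1/(-591 + 0) = 1/(-591) = -1/591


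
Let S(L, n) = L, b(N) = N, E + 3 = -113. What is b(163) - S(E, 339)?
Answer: 279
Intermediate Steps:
E = -116 (E = -3 - 113 = -116)
b(163) - S(E, 339) = 163 - 1*(-116) = 163 + 116 = 279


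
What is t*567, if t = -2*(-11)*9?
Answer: 112266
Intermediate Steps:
t = 198 (t = 22*9 = 198)
t*567 = 198*567 = 112266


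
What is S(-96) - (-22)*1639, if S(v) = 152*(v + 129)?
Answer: 41074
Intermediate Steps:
S(v) = 19608 + 152*v (S(v) = 152*(129 + v) = 19608 + 152*v)
S(-96) - (-22)*1639 = (19608 + 152*(-96)) - (-22)*1639 = (19608 - 14592) - 1*(-36058) = 5016 + 36058 = 41074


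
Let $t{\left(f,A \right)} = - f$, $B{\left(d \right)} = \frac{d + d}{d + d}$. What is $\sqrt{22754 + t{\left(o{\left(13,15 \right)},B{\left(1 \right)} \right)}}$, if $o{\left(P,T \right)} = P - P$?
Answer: $\sqrt{22754} \approx 150.84$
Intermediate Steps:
$o{\left(P,T \right)} = 0$
$B{\left(d \right)} = 1$ ($B{\left(d \right)} = \frac{2 d}{2 d} = 2 d \frac{1}{2 d} = 1$)
$\sqrt{22754 + t{\left(o{\left(13,15 \right)},B{\left(1 \right)} \right)}} = \sqrt{22754 - 0} = \sqrt{22754 + 0} = \sqrt{22754}$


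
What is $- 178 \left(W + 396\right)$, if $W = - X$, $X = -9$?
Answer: $-72090$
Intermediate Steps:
$W = 9$ ($W = \left(-1\right) \left(-9\right) = 9$)
$- 178 \left(W + 396\right) = - 178 \left(9 + 396\right) = \left(-178\right) 405 = -72090$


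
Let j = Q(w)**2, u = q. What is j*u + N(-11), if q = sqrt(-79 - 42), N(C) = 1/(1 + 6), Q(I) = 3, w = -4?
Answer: 1/7 + 99*I ≈ 0.14286 + 99.0*I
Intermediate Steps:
N(C) = 1/7
q = 11*I (q = sqrt(-121) = 11*I ≈ 11.0*I)
u = 11*I ≈ 11.0*I
j = 9 (j = 3**2 = 9)
j*u + N(-11) = 9*(11*I) + 1/7 = 99*I + 1/7 = 1/7 + 99*I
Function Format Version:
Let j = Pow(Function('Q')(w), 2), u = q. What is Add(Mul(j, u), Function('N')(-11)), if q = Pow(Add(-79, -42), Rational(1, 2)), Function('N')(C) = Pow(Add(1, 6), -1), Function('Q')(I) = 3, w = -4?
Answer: Add(Rational(1, 7), Mul(99, I)) ≈ Add(0.14286, Mul(99.000, I))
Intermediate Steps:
Function('N')(C) = Rational(1, 7) (Function('N')(C) = Pow(7, -1) = Rational(1, 7))
q = Mul(11, I) (q = Pow(-121, Rational(1, 2)) = Mul(11, I) ≈ Mul(11.000, I))
u = Mul(11, I) ≈ Mul(11.000, I)
j = 9 (j = Pow(3, 2) = 9)
Add(Mul(j, u), Function('N')(-11)) = Add(Mul(9, Mul(11, I)), Rational(1, 7)) = Add(Mul(99, I), Rational(1, 7)) = Add(Rational(1, 7), Mul(99, I))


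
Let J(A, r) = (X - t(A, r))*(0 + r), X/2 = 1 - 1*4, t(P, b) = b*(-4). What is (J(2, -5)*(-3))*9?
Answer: -3510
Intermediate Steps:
t(P, b) = -4*b
X = -6 (X = 2*(1 - 1*4) = 2*(1 - 4) = 2*(-3) = -6)
J(A, r) = r*(-6 + 4*r) (J(A, r) = (-6 - (-4)*r)*(0 + r) = (-6 + 4*r)*r = r*(-6 + 4*r))
(J(2, -5)*(-3))*9 = ((2*(-5)*(-3 + 2*(-5)))*(-3))*9 = ((2*(-5)*(-3 - 10))*(-3))*9 = ((2*(-5)*(-13))*(-3))*9 = (130*(-3))*9 = -390*9 = -3510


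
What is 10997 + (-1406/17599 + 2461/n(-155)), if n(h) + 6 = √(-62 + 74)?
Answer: 730828049/70396 - 2461*√3/12 ≈ 10026.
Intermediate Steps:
n(h) = -6 + 2*√3 (n(h) = -6 + √(-62 + 74) = -6 + √12 = -6 + 2*√3)
10997 + (-1406/17599 + 2461/n(-155)) = 10997 + (-1406/17599 + 2461/(-6 + 2*√3)) = 193534797/17599 + 2461/(-6 + 2*√3)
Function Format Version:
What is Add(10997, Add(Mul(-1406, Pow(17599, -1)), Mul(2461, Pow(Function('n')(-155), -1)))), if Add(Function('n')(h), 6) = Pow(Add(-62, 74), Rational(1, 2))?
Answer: Add(Rational(730828049, 70396), Mul(Rational(-2461, 12), Pow(3, Rational(1, 2)))) ≈ 10026.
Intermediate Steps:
Function('n')(h) = Add(-6, Mul(2, Pow(3, Rational(1, 2)))) (Function('n')(h) = Add(-6, Pow(Add(-62, 74), Rational(1, 2))) = Add(-6, Pow(12, Rational(1, 2))) = Add(-6, Mul(2, Pow(3, Rational(1, 2)))))
Add(10997, Add(Mul(-1406, Pow(17599, -1)), Mul(2461, Pow(Function('n')(-155), -1)))) = Add(10997, Add(Mul(-1406, Pow(17599, -1)), Mul(2461, Pow(Add(-6, Mul(2, Pow(3, Rational(1, 2)))), -1)))) = Add(10997, Add(Mul(-1406, Rational(1, 17599)), Mul(2461, Pow(Add(-6, Mul(2, Pow(3, Rational(1, 2)))), -1)))) = Add(10997, Add(Rational(-1406, 17599), Mul(2461, Pow(Add(-6, Mul(2, Pow(3, Rational(1, 2)))), -1)))) = Add(Rational(193534797, 17599), Mul(2461, Pow(Add(-6, Mul(2, Pow(3, Rational(1, 2)))), -1)))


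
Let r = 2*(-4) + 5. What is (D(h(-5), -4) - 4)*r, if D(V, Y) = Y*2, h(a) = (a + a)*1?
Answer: 36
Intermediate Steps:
r = -3 (r = -8 + 5 = -3)
h(a) = 2*a (h(a) = (2*a)*1 = 2*a)
D(V, Y) = 2*Y
(D(h(-5), -4) - 4)*r = (2*(-4) - 4)*(-3) = (-8 - 4)*(-3) = -12*(-3) = 36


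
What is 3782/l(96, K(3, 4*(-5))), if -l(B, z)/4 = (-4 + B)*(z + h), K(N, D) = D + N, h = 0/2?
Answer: 1891/3128 ≈ 0.60454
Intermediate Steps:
h = 0 (h = 0*(½) = 0)
l(B, z) = -4*z*(-4 + B) (l(B, z) = -4*(-4 + B)*(z + 0) = -4*(-4 + B)*z = -4*z*(-4 + B))
3782/l(96, K(3, 4*(-5))) = 3782/((4*(4*(-5) + 3)*(4 - 1*96))) = 3782/((4*(-20 + 3)*(4 - 96))) = 3782/((4*(-17)*(-92))) = 3782/6256 = 3782*(1/6256) = 1891/3128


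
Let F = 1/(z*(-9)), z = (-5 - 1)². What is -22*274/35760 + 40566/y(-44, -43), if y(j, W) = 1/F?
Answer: -10087453/80460 ≈ -125.37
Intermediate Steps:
z = 36 (z = (-6)² = 36)
F = -1/324 (F = 1/(36*(-9)) = 1/(-324) = -1/324 ≈ -0.0030864)
y(j, W) = -324 (y(j, W) = 1/(-1/324) = -324)
-22*274/35760 + 40566/y(-44, -43) = -22*274/35760 + 40566/(-324) = -6028*1/35760 + 40566*(-1/324) = -1507/8940 - 6761/54 = -10087453/80460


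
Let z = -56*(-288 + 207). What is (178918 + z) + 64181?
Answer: 247635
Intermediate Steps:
z = 4536 (z = -56*(-81) = 4536)
(178918 + z) + 64181 = (178918 + 4536) + 64181 = 183454 + 64181 = 247635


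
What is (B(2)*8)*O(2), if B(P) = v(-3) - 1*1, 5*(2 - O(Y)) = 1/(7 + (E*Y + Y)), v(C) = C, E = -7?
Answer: -1632/25 ≈ -65.280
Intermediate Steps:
O(Y) = 2 - 1/(5*(7 - 6*Y)) (O(Y) = 2 - 1/(5*(7 + (-7*Y + Y))) = 2 - 1/(5*(7 - 6*Y)))
B(P) = -4 (B(P) = -3 - 1*1 = -3 - 1 = -4)
(B(2)*8)*O(2) = (-4*8)*(3*(23 - 20*2)/(5*(7 - 6*2))) = -96*(23 - 40)/(5*(7 - 12)) = -96*(-17)/(5*(-5)) = -96*(-1)*(-17)/(5*5) = -32*51/25 = -1632/25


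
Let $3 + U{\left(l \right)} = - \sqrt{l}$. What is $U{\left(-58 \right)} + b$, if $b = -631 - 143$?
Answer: $-777 - i \sqrt{58} \approx -777.0 - 7.6158 i$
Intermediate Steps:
$b = -774$
$U{\left(l \right)} = -3 - \sqrt{l}$
$U{\left(-58 \right)} + b = \left(-3 - \sqrt{-58}\right) - 774 = \left(-3 - i \sqrt{58}\right) - 774 = -777 - i \sqrt{58}$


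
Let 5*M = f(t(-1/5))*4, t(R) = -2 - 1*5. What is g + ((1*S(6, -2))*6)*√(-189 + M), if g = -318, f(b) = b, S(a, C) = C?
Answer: -318 - 12*I*√4865/5 ≈ -318.0 - 167.4*I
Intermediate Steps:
t(R) = -7 (t(R) = -2 - 5 = -7)
M = -28/5 (M = (-7*4)/5 = (⅕)*(-28) = -28/5 ≈ -5.6000)
g + ((1*S(6, -2))*6)*√(-189 + M) = -318 + ((1*(-2))*6)*√(-189 - 28/5) = -318 + (-2*6)*√(-973/5) = -318 - 12*I*√4865/5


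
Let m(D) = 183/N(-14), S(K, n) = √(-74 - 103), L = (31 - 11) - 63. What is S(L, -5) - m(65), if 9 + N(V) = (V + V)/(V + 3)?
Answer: 2013/71 + I*√177 ≈ 28.352 + 13.304*I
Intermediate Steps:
N(V) = -9 + 2*V/(3 + V) (N(V) = -9 + (V + V)/(V + 3) = -9 + (2*V)/(3 + V) = -9 + 2*V/(3 + V))
L = -43 (L = 20 - 63 = -43)
S(K, n) = I*√177 (S(K, n) = √(-177) = I*√177)
m(D) = -2013/71 (m(D) = 183/(((-27 - 7*(-14))/(3 - 14))) = 183/(((-27 + 98)/(-11))) = 183/((-1/11*71)) = 183/(-71/11) = 183*(-11/71) = -2013/71)
S(L, -5) - m(65) = I*√177 - 1*(-2013/71) = I*√177 + 2013/71 = 2013/71 + I*√177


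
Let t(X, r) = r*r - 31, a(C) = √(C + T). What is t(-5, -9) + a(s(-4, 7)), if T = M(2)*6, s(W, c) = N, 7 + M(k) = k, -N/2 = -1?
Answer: 50 + 2*I*√7 ≈ 50.0 + 5.2915*I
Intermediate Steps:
N = 2 (N = -2*(-1) = 2)
M(k) = -7 + k
s(W, c) = 2
T = -30 (T = (-7 + 2)*6 = -5*6 = -30)
a(C) = √(-30 + C) (a(C) = √(C - 30) = √(-30 + C))
t(X, r) = -31 + r² (t(X, r) = r² - 31 = -31 + r²)
t(-5, -9) + a(s(-4, 7)) = (-31 + (-9)²) + √(-30 + 2) = (-31 + 81) + √(-28) = 50 + 2*I*√7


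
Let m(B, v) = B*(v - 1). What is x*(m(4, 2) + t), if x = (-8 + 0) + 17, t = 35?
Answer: 351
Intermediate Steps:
m(B, v) = B*(-1 + v)
x = 9 (x = -8 + 17 = 9)
x*(m(4, 2) + t) = 9*(4*(-1 + 2) + 35) = 9*(4*1 + 35) = 9*(4 + 35) = 9*39 = 351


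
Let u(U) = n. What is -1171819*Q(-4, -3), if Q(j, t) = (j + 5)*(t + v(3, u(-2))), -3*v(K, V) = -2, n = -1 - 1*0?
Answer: 8202733/3 ≈ 2.7342e+6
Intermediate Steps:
n = -1 (n = -1 + 0 = -1)
u(U) = -1
v(K, V) = 2/3 (v(K, V) = -1/3*(-2) = 2/3)
Q(j, t) = (5 + j)*(2/3 + t) (Q(j, t) = (j + 5)*(t + 2/3) = (5 + j)*(2/3 + t))
-1171819*Q(-4, -3) = -1171819*(10/3 + 5*(-3) + (2/3)*(-4) - 4*(-3)) = -1171819*(10/3 - 15 - 8/3 + 12) = -1171819*(-7/3) = 8202733/3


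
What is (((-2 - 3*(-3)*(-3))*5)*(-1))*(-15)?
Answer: -2175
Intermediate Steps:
(((-2 - 3*(-3)*(-3))*5)*(-1))*(-15) = (((-2 + 9*(-3))*5)*(-1))*(-15) = (((-2 - 27)*5)*(-1))*(-15) = (-29*5*(-1))*(-15) = -145*(-1)*(-15) = 145*(-15) = -2175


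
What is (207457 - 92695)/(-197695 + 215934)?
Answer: 114762/18239 ≈ 6.2921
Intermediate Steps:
(207457 - 92695)/(-197695 + 215934) = 114762/18239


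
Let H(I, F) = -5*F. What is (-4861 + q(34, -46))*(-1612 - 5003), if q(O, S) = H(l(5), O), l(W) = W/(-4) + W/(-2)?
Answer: 33280065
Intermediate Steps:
l(W) = -3*W/4 (l(W) = W*(-1/4) + W*(-1/2) = -W/4 - W/2 = -3*W/4)
q(O, S) = -5*O
(-4861 + q(34, -46))*(-1612 - 5003) = (-4861 - 5*34)*(-1612 - 5003) = (-4861 - 170)*(-6615) = -5031*(-6615) = 33280065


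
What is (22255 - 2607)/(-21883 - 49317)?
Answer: -614/2225 ≈ -0.27596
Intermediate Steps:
(22255 - 2607)/(-21883 - 49317) = 19648/(-71200) = 19648*(-1/71200) = -614/2225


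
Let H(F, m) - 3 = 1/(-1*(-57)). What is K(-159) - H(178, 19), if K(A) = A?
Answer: -9235/57 ≈ -162.02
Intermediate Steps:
H(F, m) = 172/57 (H(F, m) = 3 + 1/(-1*(-57)) = 3 + 1/57 = 172/57)
K(-159) - H(178, 19) = -159 - 1*172/57 = -159 - 172/57 = -9235/57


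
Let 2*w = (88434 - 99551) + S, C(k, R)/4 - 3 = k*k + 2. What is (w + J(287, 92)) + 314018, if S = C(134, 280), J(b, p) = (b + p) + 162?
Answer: 689845/2 ≈ 3.4492e+5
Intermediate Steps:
J(b, p) = 162 + b + p
C(k, R) = 20 + 4*k² (C(k, R) = 12 + 4*(k*k + 2) = 12 + 4*(k² + 2) = 12 + 4*(2 + k²) = 12 + (8 + 4*k²) = 20 + 4*k²)
S = 71844 (S = 20 + 4*134² = 20 + 4*17956 = 20 + 71824 = 71844)
w = 60727/2 (w = ((88434 - 99551) + 71844)/2 = (-11117 + 71844)/2 = (½)*60727 = 60727/2 ≈ 30364.)
(w + J(287, 92)) + 314018 = (60727/2 + (162 + 287 + 92)) + 314018 = (60727/2 + 541) + 314018 = 61809/2 + 314018 = 689845/2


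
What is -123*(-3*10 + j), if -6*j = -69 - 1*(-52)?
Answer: 6683/2 ≈ 3341.5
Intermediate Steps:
j = 17/6 (j = -(-69 - 1*(-52))/6 = -(-69 + 52)/6 = -⅙*(-17) = 17/6 ≈ 2.8333)
-123*(-3*10 + j) = -123*(-3*10 + 17/6) = -123*(-30 + 17/6) = -123*(-163/6) = 6683/2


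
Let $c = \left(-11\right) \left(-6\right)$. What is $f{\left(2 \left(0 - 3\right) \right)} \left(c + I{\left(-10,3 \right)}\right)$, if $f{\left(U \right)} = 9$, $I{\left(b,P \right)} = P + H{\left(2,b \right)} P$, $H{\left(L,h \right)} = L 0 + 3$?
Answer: $702$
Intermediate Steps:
$H{\left(L,h \right)} = 3$ ($H{\left(L,h \right)} = 0 + 3 = 3$)
$c = 66$
$I{\left(b,P \right)} = 4 P$ ($I{\left(b,P \right)} = P + 3 P = 4 P$)
$f{\left(2 \left(0 - 3\right) \right)} \left(c + I{\left(-10,3 \right)}\right) = 9 \left(66 + 4 \cdot 3\right) = 9 \left(66 + 12\right) = 9 \cdot 78 = 702$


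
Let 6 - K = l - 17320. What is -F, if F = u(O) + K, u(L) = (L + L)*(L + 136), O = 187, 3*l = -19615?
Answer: -433999/3 ≈ -1.4467e+5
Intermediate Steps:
l = -19615/3 (l = (⅓)*(-19615) = -19615/3 ≈ -6538.3)
K = 71593/3 (K = 6 - (-19615/3 - 17320) = 6 - 1*(-71575/3) = 6 + 71575/3 = 71593/3 ≈ 23864.)
u(L) = 2*L*(136 + L) (u(L) = (2*L)*(136 + L) = 2*L*(136 + L))
F = 433999/3 (F = 2*187*(136 + 187) + 71593/3 = 2*187*323 + 71593/3 = 120802 + 71593/3 = 433999/3 ≈ 1.4467e+5)
-F = -1*433999/3 = -433999/3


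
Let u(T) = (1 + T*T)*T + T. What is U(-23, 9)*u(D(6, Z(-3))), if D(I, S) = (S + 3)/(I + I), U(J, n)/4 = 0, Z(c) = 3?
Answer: 0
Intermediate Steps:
U(J, n) = 0 (U(J, n) = 4*0 = 0)
D(I, S) = (3 + S)/(2*I) (D(I, S) = (3 + S)/((2*I)) = (3 + S)*(1/(2*I)) = (3 + S)/(2*I))
u(T) = T + T*(1 + T²) (u(T) = (1 + T²)*T + T = T*(1 + T²) + T = T + T*(1 + T²))
U(-23, 9)*u(D(6, Z(-3))) = 0*(((½)*(3 + 3)/6)*(2 + ((½)*(3 + 3)/6)²)) = 0*(((½)*(⅙)*6)*(2 + ((½)*(⅙)*6)²)) = 0*((2 + (½)²)/2) = 0*((2 + ¼)/2) = 0*((½)*(9/4)) = 0*(9/8) = 0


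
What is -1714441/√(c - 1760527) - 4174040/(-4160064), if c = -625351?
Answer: 521755/520008 + 1714441*I*√19718/216898 ≈ 1.0034 + 1109.9*I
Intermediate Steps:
-1714441/√(c - 1760527) - 4174040/(-4160064) = -1714441/√(-625351 - 1760527) - 4174040/(-4160064) = -1714441*(-I*√19718/216898) - 4174040*(-1/4160064) = -1714441*(-I*√19718/216898) + 521755/520008 = -(-1714441)*I*√19718/216898 + 521755/520008 = 1714441*I*√19718/216898 + 521755/520008 = 521755/520008 + 1714441*I*√19718/216898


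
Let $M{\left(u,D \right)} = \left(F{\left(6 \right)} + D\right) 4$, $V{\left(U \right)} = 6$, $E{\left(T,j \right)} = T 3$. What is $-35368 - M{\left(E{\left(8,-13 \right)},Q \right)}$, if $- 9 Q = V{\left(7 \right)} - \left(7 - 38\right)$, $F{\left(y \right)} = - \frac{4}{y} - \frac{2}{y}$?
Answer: $- \frac{318128}{9} \approx -35348.0$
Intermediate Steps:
$E{\left(T,j \right)} = 3 T$
$F{\left(y \right)} = - \frac{6}{y}$
$Q = - \frac{37}{9}$ ($Q = - \frac{6 - \left(7 - 38\right)}{9} = - \frac{6 - -31}{9} = - \frac{6 + 31}{9} = \left(- \frac{1}{9}\right) 37 = - \frac{37}{9} \approx -4.1111$)
$M{\left(u,D \right)} = -4 + 4 D$ ($M{\left(u,D \right)} = \left(- \frac{6}{6} + D\right) 4 = \left(\left(-6\right) \frac{1}{6} + D\right) 4 = \left(-1 + D\right) 4 = -4 + 4 D$)
$-35368 - M{\left(E{\left(8,-13 \right)},Q \right)} = -35368 - \left(-4 + 4 \left(- \frac{37}{9}\right)\right) = -35368 - \left(-4 - \frac{148}{9}\right) = -35368 - - \frac{184}{9} = -35368 + \frac{184}{9} = - \frac{318128}{9}$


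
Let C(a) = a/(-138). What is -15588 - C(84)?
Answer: -358510/23 ≈ -15587.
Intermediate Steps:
C(a) = -a/138
-15588 - C(84) = -15588 - (-1)*84/138 = -15588 - 1*(-14/23) = -15588 + 14/23 = -358510/23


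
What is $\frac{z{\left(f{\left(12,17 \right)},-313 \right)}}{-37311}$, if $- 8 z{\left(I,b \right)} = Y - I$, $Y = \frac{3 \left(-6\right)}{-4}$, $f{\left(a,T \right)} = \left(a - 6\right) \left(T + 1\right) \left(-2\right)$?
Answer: $\frac{147}{198992} \approx 0.00073872$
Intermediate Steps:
$f{\left(a,T \right)} = - 2 \left(1 + T\right) \left(-6 + a\right)$ ($f{\left(a,T \right)} = \left(-6 + a\right) \left(1 + T\right) \left(-2\right) = \left(1 + T\right) \left(-6 + a\right) \left(-2\right) = - 2 \left(1 + T\right) \left(-6 + a\right)$)
$Y = \frac{9}{2}$ ($Y = \left(-18\right) \left(- \frac{1}{4}\right) = \frac{9}{2} \approx 4.5$)
$z{\left(I,b \right)} = - \frac{9}{16} + \frac{I}{8}$ ($z{\left(I,b \right)} = - \frac{\frac{9}{2} - I}{8} = - \frac{9}{16} + \frac{I}{8}$)
$\frac{z{\left(f{\left(12,17 \right)},-313 \right)}}{-37311} = \frac{- \frac{9}{16} + \frac{12 - 24 + 12 \cdot 17 - 34 \cdot 12}{8}}{-37311} = \left(- \frac{9}{16} + \frac{12 - 24 + 204 - 408}{8}\right) \left(- \frac{1}{37311}\right) = \left(- \frac{9}{16} + \frac{1}{8} \left(-216\right)\right) \left(- \frac{1}{37311}\right) = \left(- \frac{9}{16} - 27\right) \left(- \frac{1}{37311}\right) = \left(- \frac{441}{16}\right) \left(- \frac{1}{37311}\right) = \frac{147}{198992}$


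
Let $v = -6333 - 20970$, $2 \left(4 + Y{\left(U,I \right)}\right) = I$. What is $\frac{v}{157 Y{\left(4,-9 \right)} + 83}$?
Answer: $\frac{54606}{2503} \approx 21.816$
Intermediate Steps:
$Y{\left(U,I \right)} = -4 + \frac{I}{2}$
$v = -27303$
$\frac{v}{157 Y{\left(4,-9 \right)} + 83} = - \frac{27303}{157 \left(-4 + \frac{1}{2} \left(-9\right)\right) + 83} = - \frac{27303}{157 \left(-4 - \frac{9}{2}\right) + 83} = - \frac{27303}{157 \left(- \frac{17}{2}\right) + 83} = - \frac{27303}{- \frac{2669}{2} + 83} = - \frac{27303}{- \frac{2503}{2}} = \left(-27303\right) \left(- \frac{2}{2503}\right) = \frac{54606}{2503}$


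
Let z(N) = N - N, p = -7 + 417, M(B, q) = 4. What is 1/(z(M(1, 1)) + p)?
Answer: 1/410 ≈ 0.0024390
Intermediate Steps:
p = 410
z(N) = 0
1/(z(M(1, 1)) + p) = 1/(0 + 410) = 1/410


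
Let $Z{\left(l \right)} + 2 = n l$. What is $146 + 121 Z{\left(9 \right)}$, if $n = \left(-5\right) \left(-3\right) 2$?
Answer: $32574$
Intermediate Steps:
$n = 30$ ($n = 15 \cdot 2 = 30$)
$Z{\left(l \right)} = -2 + 30 l$
$146 + 121 Z{\left(9 \right)} = 146 + 121 \left(-2 + 30 \cdot 9\right) = 146 + 121 \left(-2 + 270\right) = 146 + 121 \cdot 268 = 146 + 32428 = 32574$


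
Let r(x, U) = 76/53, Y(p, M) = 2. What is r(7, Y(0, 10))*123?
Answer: 9348/53 ≈ 176.38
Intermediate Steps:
r(x, U) = 76/53 (r(x, U) = 76*(1/53) = 76/53)
r(7, Y(0, 10))*123 = (76/53)*123 = 9348/53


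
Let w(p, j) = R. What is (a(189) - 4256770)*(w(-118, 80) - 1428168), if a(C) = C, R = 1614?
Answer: 6072242651874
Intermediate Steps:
w(p, j) = 1614
(a(189) - 4256770)*(w(-118, 80) - 1428168) = (189 - 4256770)*(1614 - 1428168) = -4256581*(-1426554) = 6072242651874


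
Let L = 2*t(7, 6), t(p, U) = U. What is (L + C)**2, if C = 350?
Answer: 131044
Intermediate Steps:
L = 12 (L = 2*6 = 12)
(L + C)**2 = (12 + 350)**2 = 362**2 = 131044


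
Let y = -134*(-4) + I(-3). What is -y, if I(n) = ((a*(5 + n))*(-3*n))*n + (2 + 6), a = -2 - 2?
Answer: -760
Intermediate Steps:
a = -4
I(n) = 8 - 3*n²*(-20 - 4*n) (I(n) = ((-4*(5 + n))*(-3*n))*n + (2 + 6) = ((-20 - 4*n)*(-3*n))*n + 8 = (-3*n*(-20 - 4*n))*n + 8 = -3*n²*(-20 - 4*n) + 8 = 8 - 3*n²*(-20 - 4*n))
y = 760 (y = -134*(-4) + (8 + 12*(-3)³ + 60*(-3)²) = 536 + (8 + 12*(-27) + 60*9) = 536 + (8 - 324 + 540) = 536 + 224 = 760)
-y = -1*760 = -760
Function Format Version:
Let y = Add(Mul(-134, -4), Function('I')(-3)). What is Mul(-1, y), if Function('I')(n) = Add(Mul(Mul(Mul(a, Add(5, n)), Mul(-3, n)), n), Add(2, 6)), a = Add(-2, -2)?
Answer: -760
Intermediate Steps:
a = -4
Function('I')(n) = Add(8, Mul(-3, Pow(n, 2), Add(-20, Mul(-4, n)))) (Function('I')(n) = Add(Mul(Mul(Mul(-4, Add(5, n)), Mul(-3, n)), n), Add(2, 6)) = Add(Mul(Mul(Add(-20, Mul(-4, n)), Mul(-3, n)), n), 8) = Add(Mul(Mul(-3, n, Add(-20, Mul(-4, n))), n), 8) = Add(Mul(-3, Pow(n, 2), Add(-20, Mul(-4, n))), 8) = Add(8, Mul(-3, Pow(n, 2), Add(-20, Mul(-4, n)))))
y = 760 (y = Add(Mul(-134, -4), Add(8, Mul(12, Pow(-3, 3)), Mul(60, Pow(-3, 2)))) = Add(536, Add(8, Mul(12, -27), Mul(60, 9))) = Add(536, Add(8, -324, 540)) = Add(536, 224) = 760)
Mul(-1, y) = Mul(-1, 760) = -760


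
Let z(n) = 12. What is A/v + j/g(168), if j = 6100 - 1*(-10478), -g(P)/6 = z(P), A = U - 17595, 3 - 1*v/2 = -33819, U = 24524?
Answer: -7784051/33822 ≈ -230.15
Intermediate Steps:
v = 67644 (v = 6 - 2*(-33819) = 6 + 67638 = 67644)
A = 6929 (A = 24524 - 17595 = 6929)
g(P) = -72 (g(P) = -6*12 = -72)
j = 16578 (j = 6100 + 10478 = 16578)
A/v + j/g(168) = 6929/67644 + 16578/(-72) = 6929*(1/67644) + 16578*(-1/72) = 6929/67644 - 921/4 = -7784051/33822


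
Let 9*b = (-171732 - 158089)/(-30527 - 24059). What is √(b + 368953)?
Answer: √201920683380502/23394 ≈ 607.42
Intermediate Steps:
b = 329821/491274 (b = ((-171732 - 158089)/(-30527 - 24059))/9 = (-329821/(-54586))/9 = (-329821*(-1/54586))/9 = (⅑)*(329821/54586) = 329821/491274 ≈ 0.67136)
√(b + 368953) = √(329821/491274 + 368953) = √(181257345943/491274) = √201920683380502/23394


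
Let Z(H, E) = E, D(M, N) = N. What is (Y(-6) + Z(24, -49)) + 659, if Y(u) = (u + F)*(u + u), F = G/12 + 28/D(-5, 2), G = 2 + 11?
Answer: 501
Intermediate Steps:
G = 13
F = 181/12 (F = 13/12 + 28/2 = 13*(1/12) + 28*(½) = 13/12 + 14 = 181/12 ≈ 15.083)
Y(u) = 2*u*(181/12 + u) (Y(u) = (u + 181/12)*(u + u) = (181/12 + u)*(2*u) = 2*u*(181/12 + u))
(Y(-6) + Z(24, -49)) + 659 = ((⅙)*(-6)*(181 + 12*(-6)) - 49) + 659 = ((⅙)*(-6)*(181 - 72) - 49) + 659 = ((⅙)*(-6)*109 - 49) + 659 = (-109 - 49) + 659 = -158 + 659 = 501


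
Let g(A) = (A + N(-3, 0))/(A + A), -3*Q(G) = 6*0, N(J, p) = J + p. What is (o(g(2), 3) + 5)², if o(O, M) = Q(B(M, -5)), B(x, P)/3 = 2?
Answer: 25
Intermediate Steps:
B(x, P) = 6 (B(x, P) = 3*2 = 6)
Q(G) = 0 (Q(G) = -2*0 = -⅓*0 = 0)
g(A) = (-3 + A)/(2*A) (g(A) = (A + (-3 + 0))/(A + A) = (A - 3)/((2*A)) = (-3 + A)*(1/(2*A)) = (-3 + A)/(2*A))
o(O, M) = 0
(o(g(2), 3) + 5)² = (0 + 5)² = 5² = 25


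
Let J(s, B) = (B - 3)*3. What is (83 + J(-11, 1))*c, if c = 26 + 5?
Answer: 2387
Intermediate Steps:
J(s, B) = -9 + 3*B (J(s, B) = (-3 + B)*3 = -9 + 3*B)
c = 31
(83 + J(-11, 1))*c = (83 + (-9 + 3*1))*31 = (83 + (-9 + 3))*31 = (83 - 6)*31 = 77*31 = 2387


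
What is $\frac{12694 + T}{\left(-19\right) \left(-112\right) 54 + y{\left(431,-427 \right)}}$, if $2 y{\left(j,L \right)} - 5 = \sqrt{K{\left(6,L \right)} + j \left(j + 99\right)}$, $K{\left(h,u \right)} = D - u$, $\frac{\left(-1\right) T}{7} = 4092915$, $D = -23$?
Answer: $- \frac{13163552962838}{52821140407} + \frac{171826266 \sqrt{25426}}{52821140407} \approx -248.69$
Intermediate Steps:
$T = -28650405$ ($T = \left(-7\right) 4092915 = -28650405$)
$K{\left(h,u \right)} = -23 - u$
$y{\left(j,L \right)} = \frac{5}{2} + \frac{\sqrt{-23 - L + j \left(99 + j\right)}}{2}$ ($y{\left(j,L \right)} = \frac{5}{2} + \frac{\sqrt{\left(-23 - L\right) + j \left(j + 99\right)}}{2} = \frac{5}{2} + \frac{\sqrt{\left(-23 - L\right) + j \left(99 + j\right)}}{2} = \frac{5}{2} + \frac{\sqrt{-23 - L + j \left(99 + j\right)}}{2}$)
$\frac{12694 + T}{\left(-19\right) \left(-112\right) 54 + y{\left(431,-427 \right)}} = \frac{12694 - 28650405}{\left(-19\right) \left(-112\right) 54 + \left(\frac{5}{2} + \frac{\sqrt{-23 + 431^{2} - -427 + 99 \cdot 431}}{2}\right)} = - \frac{28637711}{2128 \cdot 54 + \left(\frac{5}{2} + \frac{\sqrt{-23 + 185761 + 427 + 42669}}{2}\right)} = - \frac{28637711}{114912 + \left(\frac{5}{2} + \frac{\sqrt{228834}}{2}\right)} = - \frac{28637711}{114912 + \left(\frac{5}{2} + \frac{3 \sqrt{25426}}{2}\right)} = - \frac{28637711}{\frac{229829}{2} + \frac{3 \sqrt{25426}}{2}}$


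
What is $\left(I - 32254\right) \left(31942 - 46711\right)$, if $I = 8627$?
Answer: $348947163$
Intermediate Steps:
$\left(I - 32254\right) \left(31942 - 46711\right) = \left(8627 - 32254\right) \left(31942 - 46711\right) = \left(-23627\right) \left(-14769\right) = 348947163$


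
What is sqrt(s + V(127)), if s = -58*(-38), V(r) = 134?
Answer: sqrt(2338) ≈ 48.353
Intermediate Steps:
s = 2204
sqrt(s + V(127)) = sqrt(2204 + 134) = sqrt(2338)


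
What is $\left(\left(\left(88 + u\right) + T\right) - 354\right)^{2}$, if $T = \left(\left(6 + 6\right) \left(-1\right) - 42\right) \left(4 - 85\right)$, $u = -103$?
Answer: $16040025$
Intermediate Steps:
$T = 4374$ ($T = \left(12 \left(-1\right) - 42\right) \left(-81\right) = \left(-12 - 42\right) \left(-81\right) = \left(-54\right) \left(-81\right) = 4374$)
$\left(\left(\left(88 + u\right) + T\right) - 354\right)^{2} = \left(\left(\left(88 - 103\right) + 4374\right) - 354\right)^{2} = \left(\left(-15 + 4374\right) - 354\right)^{2} = \left(4359 - 354\right)^{2} = 4005^{2} = 16040025$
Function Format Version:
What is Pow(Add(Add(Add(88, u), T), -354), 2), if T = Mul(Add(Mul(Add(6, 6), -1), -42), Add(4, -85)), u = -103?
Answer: 16040025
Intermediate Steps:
T = 4374 (T = Mul(Add(Mul(12, -1), -42), -81) = Mul(Add(-12, -42), -81) = Mul(-54, -81) = 4374)
Pow(Add(Add(Add(88, u), T), -354), 2) = Pow(Add(Add(Add(88, -103), 4374), -354), 2) = Pow(Add(Add(-15, 4374), -354), 2) = Pow(Add(4359, -354), 2) = Pow(4005, 2) = 16040025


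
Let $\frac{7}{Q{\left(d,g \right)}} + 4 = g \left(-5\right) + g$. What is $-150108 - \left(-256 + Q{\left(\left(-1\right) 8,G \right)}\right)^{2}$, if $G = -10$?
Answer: $- \frac{279345649}{1296} \approx -2.1554 \cdot 10^{5}$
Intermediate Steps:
$Q{\left(d,g \right)} = \frac{7}{-4 - 4 g}$ ($Q{\left(d,g \right)} = \frac{7}{-4 + \left(g \left(-5\right) + g\right)} = \frac{7}{-4 + \left(- 5 g + g\right)} = \frac{7}{-4 - 4 g}$)
$-150108 - \left(-256 + Q{\left(\left(-1\right) 8,G \right)}\right)^{2} = -150108 - \left(-256 - \frac{7}{4 + 4 \left(-10\right)}\right)^{2} = -150108 - \left(-256 - \frac{7}{4 - 40}\right)^{2} = -150108 - \left(-256 - \frac{7}{-36}\right)^{2} = -150108 - \left(-256 - - \frac{7}{36}\right)^{2} = -150108 - \left(-256 + \frac{7}{36}\right)^{2} = -150108 - \left(- \frac{9209}{36}\right)^{2} = -150108 - \frac{84805681}{1296} = - \frac{279345649}{1296}$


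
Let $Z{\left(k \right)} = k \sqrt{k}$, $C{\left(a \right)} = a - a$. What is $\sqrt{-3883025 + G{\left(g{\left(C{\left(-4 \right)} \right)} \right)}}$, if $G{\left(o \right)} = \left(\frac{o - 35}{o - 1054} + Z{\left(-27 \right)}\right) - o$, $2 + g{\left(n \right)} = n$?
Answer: $\frac{\sqrt{-270631168566 - 5645376 i \sqrt{3}}}{264} \approx 0.035598 - 1970.5 i$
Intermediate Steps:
$C{\left(a \right)} = 0$
$Z{\left(k \right)} = k^{\frac{3}{2}}$
$g{\left(n \right)} = -2 + n$
$G{\left(o \right)} = - o + \frac{-35 + o}{-1054 + o} - 81 i \sqrt{3}$ ($G{\left(o \right)} = \left(\frac{o - 35}{o - 1054} + \left(-27\right)^{\frac{3}{2}}\right) - o = \left(\frac{-35 + o}{-1054 + o} - 81 i \sqrt{3}\right) - o = - o + \frac{-35 + o}{-1054 + o} - 81 i \sqrt{3}$)
$\sqrt{-3883025 + G{\left(g{\left(C{\left(-4 \right)} \right)} \right)}} = \sqrt{-3883025 + \frac{-35 - \left(-2 + 0\right)^{2} + 1055 \left(-2 + 0\right) + 85374 i \sqrt{3} - 81 i \left(-2 + 0\right) \sqrt{3}}{-1054 + \left(-2 + 0\right)}} = \sqrt{-3883025 + \frac{-35 - \left(-2\right)^{2} + 1055 \left(-2\right) + 85374 i \sqrt{3} - 81 i \left(-2\right) \sqrt{3}}{-1054 - 2}} = \sqrt{-3883025 + \frac{-35 - 4 - 2110 + 85374 i \sqrt{3} + 162 i \sqrt{3}}{-1056}} = \sqrt{-3883025 - \frac{-35 - 4 - 2110 + 85374 i \sqrt{3} + 162 i \sqrt{3}}{1056}} = \sqrt{-3883025 - \frac{-2149 + 85536 i \sqrt{3}}{1056}} = \sqrt{-3883025 + \left(\frac{2149}{1056} - 81 i \sqrt{3}\right)} = \sqrt{- \frac{4100472251}{1056} - 81 i \sqrt{3}}$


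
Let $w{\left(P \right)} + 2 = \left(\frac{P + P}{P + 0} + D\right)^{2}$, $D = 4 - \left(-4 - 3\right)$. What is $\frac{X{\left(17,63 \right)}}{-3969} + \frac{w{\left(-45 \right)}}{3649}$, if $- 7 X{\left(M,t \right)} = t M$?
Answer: $\frac{135680}{1609209} \approx 0.084315$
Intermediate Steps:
$D = 11$ ($D = 4 - \left(-4 - 3\right) = 4 - -7 = 4 + 7 = 11$)
$X{\left(M,t \right)} = - \frac{M t}{7}$ ($X{\left(M,t \right)} = - \frac{t M}{7} = - \frac{M t}{7}$)
$w{\left(P \right)} = 167$ ($w{\left(P \right)} = -2 + \left(\frac{P + P}{P + 0} + 11\right)^{2} = -2 + \left(\frac{2 P}{P} + 11\right)^{2} = -2 + \left(2 + 11\right)^{2} = -2 + 13^{2} = -2 + 169 = 167$)
$\frac{X{\left(17,63 \right)}}{-3969} + \frac{w{\left(-45 \right)}}{3649} = \frac{\left(- \frac{1}{7}\right) 17 \cdot 63}{-3969} + \frac{167}{3649} = \left(-153\right) \left(- \frac{1}{3969}\right) + 167 \cdot \frac{1}{3649} = \frac{17}{441} + \frac{167}{3649} = \frac{135680}{1609209}$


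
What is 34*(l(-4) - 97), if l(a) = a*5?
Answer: -3978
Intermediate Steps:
l(a) = 5*a
34*(l(-4) - 97) = 34*(5*(-4) - 97) = 34*(-20 - 97) = 34*(-117) = -3978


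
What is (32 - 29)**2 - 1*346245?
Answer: -346236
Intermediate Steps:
(32 - 29)**2 - 1*346245 = 3**2 - 346245 = 9 - 346245 = -346236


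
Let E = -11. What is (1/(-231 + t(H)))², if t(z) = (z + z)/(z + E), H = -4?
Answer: 225/11950849 ≈ 1.8827e-5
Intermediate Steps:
t(z) = 2*z/(-11 + z) (t(z) = (z + z)/(z - 11) = (2*z)/(-11 + z) = 2*z/(-11 + z))
(1/(-231 + t(H)))² = (1/(-231 + 2*(-4)/(-11 - 4)))² = (1/(-231 + 2*(-4)/(-15)))² = (1/(-231 + 2*(-4)*(-1/15)))² = (1/(-231 + 8/15))² = (1/(-3457/15))² = (-15/3457)² = 225/11950849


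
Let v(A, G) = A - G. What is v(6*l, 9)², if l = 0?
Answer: 81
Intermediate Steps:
v(6*l, 9)² = (6*0 - 1*9)² = (0 - 9)² = (-9)² = 81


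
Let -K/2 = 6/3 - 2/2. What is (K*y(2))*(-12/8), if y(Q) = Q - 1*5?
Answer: -9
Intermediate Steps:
K = -2 (K = -2*(6/3 - 2/2) = -2*(6*(1/3) - 2*1/2) = -2*(2 - 1) = -2*1 = -2)
y(Q) = -5 + Q (y(Q) = Q - 5 = -5 + Q)
(K*y(2))*(-12/8) = (-2*(-5 + 2))*(-12/8) = (-2*(-3))*(-12*1/8) = 6*(-3/2) = -9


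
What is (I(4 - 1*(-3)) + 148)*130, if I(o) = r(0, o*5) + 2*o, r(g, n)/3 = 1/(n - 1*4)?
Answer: 653250/31 ≈ 21073.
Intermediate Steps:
r(g, n) = 3/(-4 + n) (r(g, n) = 3/(n - 1*4) = 3/(n - 4) = 3/(-4 + n))
I(o) = 2*o + 3/(-4 + 5*o) (I(o) = 3/(-4 + o*5) + 2*o = 3/(-4 + 5*o) + 2*o = 2*o + 3/(-4 + 5*o))
(I(4 - 1*(-3)) + 148)*130 = ((3 + 2*(4 - 1*(-3))*(-4 + 5*(4 - 1*(-3))))/(-4 + 5*(4 - 1*(-3))) + 148)*130 = ((3 + 2*(4 + 3)*(-4 + 5*(4 + 3)))/(-4 + 5*(4 + 3)) + 148)*130 = ((3 + 2*7*(-4 + 5*7))/(-4 + 5*7) + 148)*130 = ((3 + 2*7*(-4 + 35))/(-4 + 35) + 148)*130 = ((3 + 2*7*31)/31 + 148)*130 = ((3 + 434)/31 + 148)*130 = ((1/31)*437 + 148)*130 = (437/31 + 148)*130 = (5025/31)*130 = 653250/31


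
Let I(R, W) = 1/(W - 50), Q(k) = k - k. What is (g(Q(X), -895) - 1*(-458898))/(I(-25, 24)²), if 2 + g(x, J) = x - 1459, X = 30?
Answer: 309227412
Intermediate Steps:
Q(k) = 0
g(x, J) = -1461 + x (g(x, J) = -2 + (x - 1459) = -2 + (-1459 + x) = -1461 + x)
I(R, W) = 1/(-50 + W)
(g(Q(X), -895) - 1*(-458898))/(I(-25, 24)²) = ((-1461 + 0) - 1*(-458898))/((1/(-50 + 24))²) = (-1461 + 458898)/((1/(-26))²) = 457437/((-1/26)²) = 457437/(1/676) = 457437*676 = 309227412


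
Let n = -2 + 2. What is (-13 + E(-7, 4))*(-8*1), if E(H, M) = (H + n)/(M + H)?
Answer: 256/3 ≈ 85.333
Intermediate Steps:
n = 0
E(H, M) = H/(H + M) (E(H, M) = (H + 0)/(M + H) = H/(H + M))
(-13 + E(-7, 4))*(-8*1) = (-13 - 7/(-7 + 4))*(-8*1) = (-13 - 7/(-3))*(-8) = (-13 - 7*(-⅓))*(-8) = (-13 + 7/3)*(-8) = -32/3*(-8) = 256/3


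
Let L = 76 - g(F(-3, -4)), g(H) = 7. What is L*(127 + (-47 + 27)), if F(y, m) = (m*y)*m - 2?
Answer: 7383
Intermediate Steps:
F(y, m) = -2 + y*m² (F(y, m) = y*m² - 2 = -2 + y*m²)
L = 69 (L = 76 - 1*7 = 76 - 7 = 69)
L*(127 + (-47 + 27)) = 69*(127 + (-47 + 27)) = 69*(127 - 20) = 69*107 = 7383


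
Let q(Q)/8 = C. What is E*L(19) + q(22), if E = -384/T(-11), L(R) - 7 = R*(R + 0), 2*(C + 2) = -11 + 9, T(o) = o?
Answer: 141048/11 ≈ 12823.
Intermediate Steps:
C = -3 (C = -2 + (-11 + 9)/2 = -2 + (½)*(-2) = -2 - 1 = -3)
q(Q) = -24 (q(Q) = 8*(-3) = -24)
L(R) = 7 + R² (L(R) = 7 + R*(R + 0) = 7 + R*R = 7 + R²)
E = 384/11 (E = -384/(-11) = -384*(-1/11) = 384/11 ≈ 34.909)
E*L(19) + q(22) = 384*(7 + 19²)/11 - 24 = 384*(7 + 361)/11 - 24 = (384/11)*368 - 24 = 141312/11 - 24 = 141048/11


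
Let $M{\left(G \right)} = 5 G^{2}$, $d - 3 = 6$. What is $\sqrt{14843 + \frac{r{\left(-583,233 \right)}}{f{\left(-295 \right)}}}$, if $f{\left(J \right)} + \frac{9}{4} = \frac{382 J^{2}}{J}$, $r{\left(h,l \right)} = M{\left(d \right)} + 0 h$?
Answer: $\frac{\sqrt{3015988387625543}}{450769} \approx 121.83$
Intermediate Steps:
$d = 9$ ($d = 3 + 6 = 9$)
$r{\left(h,l \right)} = 405$ ($r{\left(h,l \right)} = 5 \cdot 9^{2} + 0 h = 5 \cdot 81 + 0 = 405 + 0 = 405$)
$f{\left(J \right)} = - \frac{9}{4} + 382 J$ ($f{\left(J \right)} = - \frac{9}{4} + \frac{382 J^{2}}{J} = - \frac{9}{4} + 382 J$)
$\sqrt{14843 + \frac{r{\left(-583,233 \right)}}{f{\left(-295 \right)}}} = \sqrt{14843 + \frac{405}{- \frac{9}{4} + 382 \left(-295\right)}} = \sqrt{14843 + \frac{405}{- \frac{9}{4} - 112690}} = \sqrt{14843 + \frac{405}{- \frac{450769}{4}}} = \sqrt{14843 + 405 \left(- \frac{4}{450769}\right)} = \sqrt{14843 - \frac{1620}{450769}} = \sqrt{\frac{6690762647}{450769}} = \frac{\sqrt{3015988387625543}}{450769}$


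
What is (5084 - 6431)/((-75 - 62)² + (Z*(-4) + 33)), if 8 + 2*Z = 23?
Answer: -1347/18772 ≈ -0.071756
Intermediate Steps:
Z = 15/2 (Z = -4 + (½)*23 = -4 + 23/2 = 15/2 ≈ 7.5000)
(5084 - 6431)/((-75 - 62)² + (Z*(-4) + 33)) = (5084 - 6431)/((-75 - 62)² + ((15/2)*(-4) + 33)) = -1347/((-137)² + (-30 + 33)) = -1347/(18769 + 3) = -1347/18772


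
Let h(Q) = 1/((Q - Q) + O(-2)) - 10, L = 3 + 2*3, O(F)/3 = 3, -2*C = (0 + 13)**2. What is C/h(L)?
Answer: 1521/178 ≈ 8.5449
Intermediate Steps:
C = -169/2 (C = -(0 + 13)**2/2 = -1/2*13**2 = -1/2*169 = -169/2 ≈ -84.500)
O(F) = 9 (O(F) = 3*3 = 9)
L = 9 (L = 3 + 6 = 9)
h(Q) = -89/9 (h(Q) = 1/((Q - Q) + 9) - 10 = 1/(0 + 9) - 10 = 1/9 - 10 = -89/9)
C/h(L) = -169/(2*(-89/9)) = -169/2*(-9/89) = 1521/178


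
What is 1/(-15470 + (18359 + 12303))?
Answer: 1/15192 ≈ 6.5824e-5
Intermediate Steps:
1/(-15470 + (18359 + 12303)) = 1/(-15470 + 30662) = 1/15192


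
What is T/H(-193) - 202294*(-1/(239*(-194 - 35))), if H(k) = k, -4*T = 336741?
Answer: 18274000703/42252332 ≈ 432.50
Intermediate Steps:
T = -336741/4 (T = -¼*336741 = -336741/4 ≈ -84185.)
T/H(-193) - 202294*(-1/(239*(-194 - 35))) = -336741/4/(-193) - 202294*(-1/(239*(-194 - 35))) = -336741/4*(-1/193) - 202294/((-239*(-229))) = 336741/772 - 202294/54731 = 18274000703/42252332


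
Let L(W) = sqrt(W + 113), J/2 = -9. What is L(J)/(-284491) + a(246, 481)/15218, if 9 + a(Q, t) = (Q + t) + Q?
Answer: 482/7609 - sqrt(95)/284491 ≈ 0.063312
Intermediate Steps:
J = -18 (J = 2*(-9) = -18)
L(W) = sqrt(113 + W)
a(Q, t) = -9 + t + 2*Q (a(Q, t) = -9 + ((Q + t) + Q) = -9 + (t + 2*Q) = -9 + t + 2*Q)
L(J)/(-284491) + a(246, 481)/15218 = sqrt(113 - 18)/(-284491) + (-9 + 481 + 2*246)/15218 = sqrt(95)*(-1/284491) + (-9 + 481 + 492)*(1/15218) = -sqrt(95)/284491 + 964*(1/15218) = -sqrt(95)/284491 + 482/7609 = 482/7609 - sqrt(95)/284491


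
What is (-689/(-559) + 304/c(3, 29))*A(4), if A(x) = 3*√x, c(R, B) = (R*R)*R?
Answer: 29006/387 ≈ 74.951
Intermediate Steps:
c(R, B) = R³ (c(R, B) = R²*R = R³)
(-689/(-559) + 304/c(3, 29))*A(4) = (-689/(-559) + 304/(3³))*(3*√4) = (-689*(-1/559) + 304/27)*(3*2) = (53/43 + 304*(1/27))*6 = (53/43 + 304/27)*6 = (14503/1161)*6 = 29006/387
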